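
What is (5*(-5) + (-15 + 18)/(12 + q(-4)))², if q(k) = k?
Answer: 38809/64 ≈ 606.39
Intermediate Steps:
(5*(-5) + (-15 + 18)/(12 + q(-4)))² = (5*(-5) + (-15 + 18)/(12 - 4))² = (-25 + 3/8)² = (-197/8)² = 38809/64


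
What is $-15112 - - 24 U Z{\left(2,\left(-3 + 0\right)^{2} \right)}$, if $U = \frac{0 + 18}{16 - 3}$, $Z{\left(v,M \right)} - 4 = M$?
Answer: $-14680$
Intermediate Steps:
$Z{\left(v,M \right)} = 4 + M$
$U = \frac{18}{13} \approx 1.3846$
$-15112 - - 24 U Z{\left(2,\left(-3 + 0\right)^{2} \right)} = -15112 - \left(-24\right) \frac{18}{13} \left(4 + \left(-3 + 0\right)^{2}\right) = -15112 - - \frac{432 \left(4 + \left(-3\right)^{2}\right)}{13} = -15112 - - \frac{432 \left(4 + 9\right)}{13} = -15112 - \left(- \frac{432}{13}\right) 13 = -15112 - -432 = -15112 + 432 = -14680$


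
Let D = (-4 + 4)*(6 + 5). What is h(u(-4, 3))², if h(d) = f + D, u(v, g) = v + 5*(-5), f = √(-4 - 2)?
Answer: -6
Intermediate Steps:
f = I*√6 (f = √(-6) = I*√6 ≈ 2.4495*I)
D = 0 (D = 0*11 = 0)
u(v, g) = -25 + v (u(v, g) = v - 25 = -25 + v)
h(d) = I*√6 (h(d) = I*√6 + 0 = I*√6)
h(u(-4, 3))² = (I*√6)² = -6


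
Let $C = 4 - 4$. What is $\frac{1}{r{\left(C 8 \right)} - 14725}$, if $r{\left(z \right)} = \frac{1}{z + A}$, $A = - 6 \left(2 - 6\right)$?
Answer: $- \frac{24}{353399} \approx -6.7912 \cdot 10^{-5}$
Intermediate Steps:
$A = 24$ ($A = \left(-6\right) \left(-4\right) = 24$)
$C = 0$ ($C = 4 - 4 = 0$)
$r{\left(z \right)} = \frac{1}{24 + z}$ ($r{\left(z \right)} = \frac{1}{z + 24} = \frac{1}{24 + z}$)
$\frac{1}{r{\left(C 8 \right)} - 14725} = \frac{1}{\frac{1}{24 + 0 \cdot 8} - 14725} = \frac{1}{\frac{1}{24 + 0} - 14725} = \frac{1}{\frac{1}{24} - 14725} = \frac{1}{- \frac{353399}{24}} = - \frac{24}{353399}$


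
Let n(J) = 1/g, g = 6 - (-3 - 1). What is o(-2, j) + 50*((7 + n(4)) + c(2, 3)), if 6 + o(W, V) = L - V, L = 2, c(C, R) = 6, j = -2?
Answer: 653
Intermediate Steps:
g = 10 (g = 6 - 1*(-4) = 6 + 4 = 10)
n(J) = ⅒ (n(J) = 1/10 = ⅒)
o(W, V) = -4 - V (o(W, V) = -6 + (2 - V) = -4 - V)
o(-2, j) + 50*((7 + n(4)) + c(2, 3)) = (-4 - 1*(-2)) + 50*((7 + ⅒) + 6) = (-4 + 2) + 50*(71/10 + 6) = -2 + 50*(131/10) = -2 + 655 = 653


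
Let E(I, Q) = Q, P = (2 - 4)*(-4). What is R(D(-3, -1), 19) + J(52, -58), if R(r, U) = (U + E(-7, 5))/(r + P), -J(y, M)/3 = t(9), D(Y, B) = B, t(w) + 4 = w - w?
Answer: 108/7 ≈ 15.429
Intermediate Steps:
P = 8 (P = -2*(-4) = 8)
t(w) = -4 (t(w) = -4 + (w - w) = -4 + 0 = -4)
J(y, M) = 12 (J(y, M) = -3*(-4) = 12)
R(r, U) = (5 + U)/(8 + r) (R(r, U) = (U + 5)/(r + 8) = (5 + U)/(8 + r))
R(D(-3, -1), 19) + J(52, -58) = (5 + 19)/(8 - 1) + 12 = 24/7 + 12 = 108/7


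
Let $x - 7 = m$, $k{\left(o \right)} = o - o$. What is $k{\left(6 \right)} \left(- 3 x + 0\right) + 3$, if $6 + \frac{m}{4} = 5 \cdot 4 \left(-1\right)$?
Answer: $3$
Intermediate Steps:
$k{\left(o \right)} = 0$
$m = -104$ ($m = -24 + 4 \cdot 5 \cdot 4 \left(-1\right) = -24 + 4 \cdot 20 \left(-1\right) = -24 + 4 \left(-20\right) = -24 - 80 = -104$)
$x = -97$ ($x = 7 - 104 = -97$)
$k{\left(6 \right)} \left(- 3 x + 0\right) + 3 = 0 \left(\left(-3\right) \left(-97\right) + 0\right) + 3 = 0 \left(291 + 0\right) + 3 = 0 \cdot 291 + 3 = 0 + 3 = 3$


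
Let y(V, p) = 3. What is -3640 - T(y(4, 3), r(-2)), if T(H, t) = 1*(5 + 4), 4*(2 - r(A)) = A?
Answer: -3649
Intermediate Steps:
r(A) = 2 - A/4
T(H, t) = 9 (T(H, t) = 1*9 = 9)
-3640 - T(y(4, 3), r(-2)) = -3640 - 1*9 = -3640 - 9 = -3649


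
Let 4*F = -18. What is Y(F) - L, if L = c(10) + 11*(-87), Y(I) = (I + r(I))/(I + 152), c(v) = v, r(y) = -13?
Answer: 55866/59 ≈ 946.88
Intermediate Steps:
F = -9/2 (F = (¼)*(-18) = -9/2 ≈ -4.5000)
Y(I) = (-13 + I)/(152 + I) (Y(I) = (I - 13)/(I + 152) = (-13 + I)/(152 + I))
L = -947 (L = 10 + 11*(-87) = 10 - 957 = -947)
Y(F) - L = (-13 - 9/2)/(152 - 9/2) - 1*(-947) = -35/2/(295/2) + 947 = (2/295)*(-35/2) + 947 = -7/59 + 947 = 55866/59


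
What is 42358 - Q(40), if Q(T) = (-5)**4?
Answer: 41733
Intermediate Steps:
Q(T) = 625
42358 - Q(40) = 42358 - 1*625 = 42358 - 625 = 41733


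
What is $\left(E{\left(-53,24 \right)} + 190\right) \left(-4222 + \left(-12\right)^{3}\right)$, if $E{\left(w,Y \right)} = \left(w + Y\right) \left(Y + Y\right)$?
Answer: $7151900$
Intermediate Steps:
$E{\left(w,Y \right)} = 2 Y \left(Y + w\right)$ ($E{\left(w,Y \right)} = \left(Y + w\right) 2 Y = 2 Y \left(Y + w\right)$)
$\left(E{\left(-53,24 \right)} + 190\right) \left(-4222 + \left(-12\right)^{3}\right) = \left(2 \cdot 24 \left(24 - 53\right) + 190\right) \left(-4222 + \left(-12\right)^{3}\right) = \left(2 \cdot 24 \left(-29\right) + 190\right) \left(-4222 - 1728\right) = \left(-1392 + 190\right) \left(-5950\right) = \left(-1202\right) \left(-5950\right) = 7151900$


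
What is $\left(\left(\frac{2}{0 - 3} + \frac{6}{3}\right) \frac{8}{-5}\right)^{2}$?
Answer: $\frac{1024}{225} \approx 4.5511$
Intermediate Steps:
$\left(\left(\frac{2}{0 - 3} + \frac{6}{3}\right) \frac{8}{-5}\right)^{2} = \left(\left(\frac{2}{0 - 3} + 6 \cdot \frac{1}{3}\right) 8 \left(- \frac{1}{5}\right)\right)^{2} = \left(\left(\frac{2}{-3} + 2\right) \left(- \frac{8}{5}\right)\right)^{2} = \left(\left(2 \left(- \frac{1}{3}\right) + 2\right) \left(- \frac{8}{5}\right)\right)^{2} = \left(\left(- \frac{2}{3} + 2\right) \left(- \frac{8}{5}\right)\right)^{2} = \left(\frac{4}{3} \left(- \frac{8}{5}\right)\right)^{2} = \left(- \frac{32}{15}\right)^{2} = \frac{1024}{225}$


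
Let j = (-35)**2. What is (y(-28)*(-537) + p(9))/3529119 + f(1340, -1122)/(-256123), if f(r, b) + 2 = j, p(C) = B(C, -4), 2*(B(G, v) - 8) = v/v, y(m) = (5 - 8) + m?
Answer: -100511821/1807777091274 ≈ -5.5600e-5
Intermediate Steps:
y(m) = -3 + m
B(G, v) = 17/2 (B(G, v) = 8 + (v/v)/2 = 8 + (1/2)*1 = 8 + 1/2 = 17/2)
j = 1225
p(C) = 17/2
f(r, b) = 1223 (f(r, b) = -2 + 1225 = 1223)
(y(-28)*(-537) + p(9))/3529119 + f(1340, -1122)/(-256123) = ((-3 - 28)*(-537) + 17/2)/3529119 + 1223/(-256123) = (-31*(-537) + 17/2)*(1/3529119) + 1223*(-1/256123) = (16647 + 17/2)*(1/3529119) - 1223/256123 = (33311/2)*(1/3529119) - 1223/256123 = 33311/7058238 - 1223/256123 = -100511821/1807777091274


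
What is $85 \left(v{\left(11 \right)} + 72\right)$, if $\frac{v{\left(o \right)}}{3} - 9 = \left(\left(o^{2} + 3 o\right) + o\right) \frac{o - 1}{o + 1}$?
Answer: $\frac{86955}{2} \approx 43478.0$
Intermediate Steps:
$v{\left(o \right)} = 27 + \frac{3 \left(-1 + o\right) \left(o^{2} + 4 o\right)}{1 + o}$ ($v{\left(o \right)} = 27 + 3 \left(\left(o^{2} + 3 o\right) + o\right) \frac{o - 1}{o + 1} = 27 + 3 \left(o^{2} + 4 o\right) \frac{-1 + o}{1 + o} = 27 + 3 \frac{\left(-1 + o\right) \left(o^{2} + 4 o\right)}{1 + o} = 27 + \frac{3 \left(-1 + o\right) \left(o^{2} + 4 o\right)}{1 + o}$)
$85 \left(v{\left(11 \right)} + 72\right) = 85 \left(\frac{3 \left(9 + 11^{3} + 3 \cdot 11^{2} + 5 \cdot 11\right)}{1 + 11} + 72\right) = 85 \left(\frac{3 \left(9 + 1331 + 3 \cdot 121 + 55\right)}{12} + 72\right) = 85 \left(3 \cdot \frac{1}{12} \left(9 + 1331 + 363 + 55\right) + 72\right) = 85 \left(3 \cdot \frac{1}{12} \cdot 1758 + 72\right) = 85 \left(\frac{879}{2} + 72\right) = 85 \cdot \frac{1023}{2} = \frac{86955}{2}$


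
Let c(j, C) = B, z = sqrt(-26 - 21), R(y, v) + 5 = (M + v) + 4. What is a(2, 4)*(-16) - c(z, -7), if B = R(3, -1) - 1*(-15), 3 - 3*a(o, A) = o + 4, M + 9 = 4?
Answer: 8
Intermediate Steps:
M = -5 (M = -9 + 4 = -5)
a(o, A) = -1/3 - o/3 (a(o, A) = 1 - (o + 4)/3 = 1 - (4 + o)/3 = 1 + (-4/3 - o/3) = -1/3 - o/3)
R(y, v) = -6 + v (R(y, v) = -5 + ((-5 + v) + 4) = -5 + (-1 + v) = -6 + v)
z = I*sqrt(47) (z = sqrt(-47) = I*sqrt(47) ≈ 6.8557*I)
B = 8 (B = (-6 - 1) - 1*(-15) = -7 + 15 = 8)
c(j, C) = 8
a(2, 4)*(-16) - c(z, -7) = (-1/3 - 1/3*2)*(-16) - 1*8 = (-1/3 - 2/3)*(-16) - 8 = -1*(-16) - 8 = 16 - 8 = 8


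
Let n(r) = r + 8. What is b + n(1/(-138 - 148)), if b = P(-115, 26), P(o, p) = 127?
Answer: 38609/286 ≈ 135.00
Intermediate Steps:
n(r) = 8 + r
b = 127
b + n(1/(-138 - 148)) = 127 + (8 + 1/(-138 - 148)) = 127 + (8 + 1/(-286)) = 127 + (8 - 1/286) = 127 + 2287/286 = 38609/286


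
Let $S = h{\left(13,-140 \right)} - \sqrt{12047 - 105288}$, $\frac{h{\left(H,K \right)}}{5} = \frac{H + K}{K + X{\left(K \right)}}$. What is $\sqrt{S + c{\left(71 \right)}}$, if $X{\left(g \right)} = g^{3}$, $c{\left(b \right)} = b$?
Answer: $\frac{\sqrt{5346533506405 - 75303043396 i \sqrt{93241}}}{274414} \approx 13.865 - 11.011 i$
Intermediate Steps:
$h{\left(H,K \right)} = \frac{5 \left(H + K\right)}{K + K^{3}}$ ($h{\left(H,K \right)} = 5 \frac{H + K}{K + K^{3}} = \frac{5 \left(H + K\right)}{K + K^{3}}$)
$S = \frac{127}{548828} - i \sqrt{93241}$ ($S = \frac{5 \cdot 13 + 5 \left(-140\right)}{-140 + \left(-140\right)^{3}} - \sqrt{12047 - 105288} = \frac{65 - 700}{-140 - 2744000} - \sqrt{-93241} = \frac{1}{-2744140} \left(-635\right) - i \sqrt{93241} = \left(- \frac{1}{2744140}\right) \left(-635\right) - i \sqrt{93241} = \frac{127}{548828} - i \sqrt{93241} \approx 0.0002314 - 305.35 i$)
$\sqrt{S + c{\left(71 \right)}} = \sqrt{\left(\frac{127}{548828} - i \sqrt{93241}\right) + 71} = \sqrt{\frac{38966915}{548828} - i \sqrt{93241}}$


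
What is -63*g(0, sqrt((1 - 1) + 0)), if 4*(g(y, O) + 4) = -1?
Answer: 1071/4 ≈ 267.75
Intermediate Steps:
g(y, O) = -17/4 (g(y, O) = -4 + (1/4)*(-1) = -4 - 1/4 = -17/4)
-63*g(0, sqrt((1 - 1) + 0)) = -63*(-17/4) = 1071/4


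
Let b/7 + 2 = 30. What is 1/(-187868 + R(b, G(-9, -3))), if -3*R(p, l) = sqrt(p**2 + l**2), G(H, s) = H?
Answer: -1690812/317649430319 + 3*sqrt(38497)/317649430319 ≈ -5.3210e-6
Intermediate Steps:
b = 196 (b = -14 + 7*30 = -14 + 210 = 196)
R(p, l) = -sqrt(l**2 + p**2)/3 (R(p, l) = -sqrt(p**2 + l**2)/3 = -sqrt(l**2 + p**2)/3)
1/(-187868 + R(b, G(-9, -3))) = 1/(-187868 - sqrt((-9)**2 + 196**2)/3) = 1/(-187868 - sqrt(81 + 38416)/3) = 1/(-187868 - sqrt(38497)/3)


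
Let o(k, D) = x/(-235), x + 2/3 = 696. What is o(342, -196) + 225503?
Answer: 158977529/705 ≈ 2.2550e+5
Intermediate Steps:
x = 2086/3 (x = -⅔ + 696 = 2086/3 ≈ 695.33)
o(k, D) = -2086/705 (o(k, D) = (2086/3)/(-235) = (2086/3)*(-1/235) = -2086/705)
o(342, -196) + 225503 = -2086/705 + 225503 = 158977529/705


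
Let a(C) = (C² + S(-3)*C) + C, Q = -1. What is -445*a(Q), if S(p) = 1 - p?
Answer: 1780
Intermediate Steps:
a(C) = C² + 5*C (a(C) = (C² + (1 - 1*(-3))*C) + C = (C² + (1 + 3)*C) + C = (C² + 4*C) + C = C² + 5*C)
-445*a(Q) = -(-445)*(5 - 1) = -(-445)*4 = -445*(-4) = 1780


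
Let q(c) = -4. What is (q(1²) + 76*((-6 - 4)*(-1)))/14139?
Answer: 84/1571 ≈ 0.053469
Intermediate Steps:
(q(1²) + 76*((-6 - 4)*(-1)))/14139 = (-4 + 76*((-6 - 4)*(-1)))/14139 = (-4 + 76*(-10*(-1)))*(1/14139) = (-4 + 76*10)*(1/14139) = (-4 + 760)*(1/14139) = 756*(1/14139) = 84/1571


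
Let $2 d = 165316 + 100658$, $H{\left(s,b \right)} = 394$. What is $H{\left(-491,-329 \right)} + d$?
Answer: $133381$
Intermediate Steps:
$d = 132987$ ($d = \frac{165316 + 100658}{2} = \frac{1}{2} \cdot 265974 = 132987$)
$H{\left(-491,-329 \right)} + d = 394 + 132987 = 133381$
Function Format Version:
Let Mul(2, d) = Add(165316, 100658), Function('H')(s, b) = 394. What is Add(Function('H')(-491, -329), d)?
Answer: 133381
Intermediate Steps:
d = 132987 (d = Mul(Rational(1, 2), Add(165316, 100658)) = Mul(Rational(1, 2), 265974) = 132987)
Add(Function('H')(-491, -329), d) = Add(394, 132987) = 133381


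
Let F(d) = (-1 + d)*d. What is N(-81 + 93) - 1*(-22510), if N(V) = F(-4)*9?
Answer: 22690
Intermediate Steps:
F(d) = d*(-1 + d)
N(V) = 180 (N(V) = -4*(-1 - 4)*9 = -4*(-5)*9 = 20*9 = 180)
N(-81 + 93) - 1*(-22510) = 180 - 1*(-22510) = 180 + 22510 = 22690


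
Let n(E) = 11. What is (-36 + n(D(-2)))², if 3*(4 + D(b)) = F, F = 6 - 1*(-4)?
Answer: 625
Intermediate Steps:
F = 10 (F = 6 + 4 = 10)
D(b) = -⅔ (D(b) = -4 + (⅓)*10 = -4 + 10/3 = -⅔)
(-36 + n(D(-2)))² = (-36 + 11)² = (-25)² = 625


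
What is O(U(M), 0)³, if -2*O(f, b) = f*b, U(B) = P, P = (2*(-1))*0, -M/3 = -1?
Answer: 0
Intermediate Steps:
M = 3 (M = -3*(-1) = 3)
P = 0 (P = -2*0 = 0)
U(B) = 0
O(f, b) = -b*f/2 (O(f, b) = -f*b/2 = -b*f/2)
O(U(M), 0)³ = (-½*0*0)³ = 0³ = 0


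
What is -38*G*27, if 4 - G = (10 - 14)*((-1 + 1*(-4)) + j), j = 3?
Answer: 4104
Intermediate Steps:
G = -4 (G = 4 - (10 - 14)*((-1 + 1*(-4)) + 3) = 4 - (-4)*((-1 - 4) + 3) = 4 - (-4)*(-5 + 3) = 4 - (-4)*(-2) = 4 - 1*8 = 4 - 8 = -4)
-38*G*27 = -38*(-4)*27 = 152*27 = 4104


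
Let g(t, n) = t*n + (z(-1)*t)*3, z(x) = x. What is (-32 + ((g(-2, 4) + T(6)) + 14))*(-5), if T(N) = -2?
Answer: 110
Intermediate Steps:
g(t, n) = -3*t + n*t (g(t, n) = t*n - t*3 = n*t - 3*t = -3*t + n*t)
(-32 + ((g(-2, 4) + T(6)) + 14))*(-5) = (-32 + ((-2*(-3 + 4) - 2) + 14))*(-5) = (-32 + ((-2*1 - 2) + 14))*(-5) = (-32 + ((-2 - 2) + 14))*(-5) = (-32 + (-4 + 14))*(-5) = (-32 + 10)*(-5) = -22*(-5) = 110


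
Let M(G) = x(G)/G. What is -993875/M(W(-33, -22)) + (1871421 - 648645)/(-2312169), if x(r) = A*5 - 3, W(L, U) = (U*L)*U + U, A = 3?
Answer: 6125720563589573/4624338 ≈ 1.3247e+9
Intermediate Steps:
W(L, U) = U + L*U² (W(L, U) = (L*U)*U + U = L*U² + U = U + L*U²)
x(r) = 12 (x(r) = 3*5 - 3 = 15 - 3 = 12)
M(G) = 12/G
-993875/M(W(-33, -22)) + (1871421 - 648645)/(-2312169) = -993875/(12/((-22*(1 - 33*(-22))))) + (1871421 - 648645)/(-2312169) = -993875/(12/((-22*(1 + 726)))) + 1222776*(-1/2312169) = -993875/(12/((-22*727))) - 407592/770723 = -993875/(12/(-15994)) - 407592/770723 = -993875/(12*(-1/15994)) - 407592/770723 = -993875/(-6/7997) - 407592/770723 = -993875*(-7997/6) - 407592/770723 = 7948018375/6 - 407592/770723 = 6125720563589573/4624338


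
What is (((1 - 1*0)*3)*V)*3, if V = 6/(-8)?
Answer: -27/4 ≈ -6.7500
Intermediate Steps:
V = -¾ (V = 6*(-⅛) = -¾ ≈ -0.75000)
(((1 - 1*0)*3)*V)*3 = (((1 - 1*0)*3)*(-¾))*3 = (((1 + 0)*3)*(-¾))*3 = ((1*3)*(-¾))*3 = (3*(-¾))*3 = -9/4*3 = -27/4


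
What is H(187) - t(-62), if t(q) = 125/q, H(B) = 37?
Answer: 2419/62 ≈ 39.016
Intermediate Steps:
H(187) - t(-62) = 37 - 125/(-62) = 37 - 125*(-1)/62 = 37 - 1*(-125/62) = 37 + 125/62 = 2419/62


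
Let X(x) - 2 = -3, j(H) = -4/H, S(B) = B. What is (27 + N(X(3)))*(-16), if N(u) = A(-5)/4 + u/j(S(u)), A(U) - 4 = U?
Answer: -424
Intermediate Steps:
A(U) = 4 + U
X(x) = -1 (X(x) = 2 - 3 = -1)
N(u) = -1/4 - u**2/4 (N(u) = (4 - 5)/4 + u/((-4/u)) = -1*1/4 + u*(-u/4) = -1/4 - u**2/4)
(27 + N(X(3)))*(-16) = (27 + (-1/4 - 1/4*(-1)**2))*(-16) = (27 + (-1/4 - 1/4*1))*(-16) = (27 + (-1/4 - 1/4))*(-16) = (27 - 1/2)*(-16) = (53/2)*(-16) = -424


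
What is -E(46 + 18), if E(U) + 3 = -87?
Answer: 90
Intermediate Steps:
E(U) = -90 (E(U) = -3 - 87 = -90)
-E(46 + 18) = -1*(-90) = 90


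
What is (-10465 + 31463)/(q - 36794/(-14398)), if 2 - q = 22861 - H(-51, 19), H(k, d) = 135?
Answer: -151164602/163571679 ≈ -0.92415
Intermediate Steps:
q = -22724 (q = 2 - (22861 - 1*135) = 2 - (22861 - 135) = 2 - 1*22726 = 2 - 22726 = -22724)
(-10465 + 31463)/(q - 36794/(-14398)) = (-10465 + 31463)/(-22724 - 36794/(-14398)) = 20998/(-22724 - 36794*(-1/14398)) = 20998/(-22724 + 18397/7199) = 20998/(-163571679/7199) = 20998*(-7199/163571679) = -151164602/163571679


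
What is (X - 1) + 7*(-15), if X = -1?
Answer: -107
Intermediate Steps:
(X - 1) + 7*(-15) = (-1 - 1) + 7*(-15) = -2 - 105 = -107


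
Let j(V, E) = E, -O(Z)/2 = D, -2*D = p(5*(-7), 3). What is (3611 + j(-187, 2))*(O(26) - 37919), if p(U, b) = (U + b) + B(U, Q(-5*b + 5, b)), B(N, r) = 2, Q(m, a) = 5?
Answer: -137109737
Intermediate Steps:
p(U, b) = 2 + U + b (p(U, b) = (U + b) + 2 = 2 + U + b)
D = 15 (D = -(2 + 5*(-7) + 3)/2 = -(2 - 35 + 3)/2 = -½*(-30) = 15)
O(Z) = -30 (O(Z) = -2*15 = -30)
(3611 + j(-187, 2))*(O(26) - 37919) = (3611 + 2)*(-30 - 37919) = 3613*(-37949) = -137109737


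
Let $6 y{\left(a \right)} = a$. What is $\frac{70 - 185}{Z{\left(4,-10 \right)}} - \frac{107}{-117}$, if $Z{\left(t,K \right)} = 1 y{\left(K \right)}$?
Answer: $\frac{8180}{117} \approx 69.915$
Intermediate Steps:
$y{\left(a \right)} = \frac{a}{6}$
$Z{\left(t,K \right)} = \frac{K}{6}$ ($Z{\left(t,K \right)} = 1 \frac{K}{6} = \frac{K}{6}$)
$\frac{70 - 185}{Z{\left(4,-10 \right)}} - \frac{107}{-117} = \frac{70 - 185}{\frac{1}{6} \left(-10\right)} - \frac{107}{-117} = \frac{70 - 185}{- \frac{5}{3}} - - \frac{107}{117} = \left(-115\right) \left(- \frac{3}{5}\right) + \frac{107}{117} = 69 + \frac{107}{117} = \frac{8180}{117}$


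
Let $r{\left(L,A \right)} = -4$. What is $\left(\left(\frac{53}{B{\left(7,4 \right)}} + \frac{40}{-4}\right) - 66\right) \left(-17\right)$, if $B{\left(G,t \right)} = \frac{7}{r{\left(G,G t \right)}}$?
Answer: $\frac{12648}{7} \approx 1806.9$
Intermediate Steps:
$B{\left(G,t \right)} = - \frac{7}{4}$ ($B{\left(G,t \right)} = \frac{7}{-4} = 7 \left(- \frac{1}{4}\right) = - \frac{7}{4}$)
$\left(\left(\frac{53}{B{\left(7,4 \right)}} + \frac{40}{-4}\right) - 66\right) \left(-17\right) = \left(\left(\frac{53}{- \frac{7}{4}} + \frac{40}{-4}\right) - 66\right) \left(-17\right) = \left(\left(53 \left(- \frac{4}{7}\right) + 40 \left(- \frac{1}{4}\right)\right) - 66\right) \left(-17\right) = \left(\left(- \frac{212}{7} - 10\right) - 66\right) \left(-17\right) = \left(- \frac{282}{7} - 66\right) \left(-17\right) = \left(- \frac{744}{7}\right) \left(-17\right) = \frac{12648}{7}$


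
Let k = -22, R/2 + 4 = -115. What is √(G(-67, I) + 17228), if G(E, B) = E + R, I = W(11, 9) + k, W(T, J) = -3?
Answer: √16923 ≈ 130.09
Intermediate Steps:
R = -238 (R = -8 + 2*(-115) = -8 - 230 = -238)
I = -25 (I = -3 - 22 = -25)
G(E, B) = -238 + E (G(E, B) = E - 238 = -238 + E)
√(G(-67, I) + 17228) = √((-238 - 67) + 17228) = √(-305 + 17228) = √16923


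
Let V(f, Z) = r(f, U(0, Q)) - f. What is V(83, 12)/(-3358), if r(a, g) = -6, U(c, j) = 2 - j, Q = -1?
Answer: 89/3358 ≈ 0.026504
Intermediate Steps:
V(f, Z) = -6 - f
V(83, 12)/(-3358) = (-6 - 1*83)/(-3358) = (-6 - 83)*(-1/3358) = -89*(-1/3358) = 89/3358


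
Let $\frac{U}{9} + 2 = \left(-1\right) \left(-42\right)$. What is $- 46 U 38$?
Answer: $-629280$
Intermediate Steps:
$U = 360$ ($U = -18 + 9 \left(\left(-1\right) \left(-42\right)\right) = -18 + 9 \cdot 42 = -18 + 378 = 360$)
$- 46 U 38 = \left(-46\right) 360 \cdot 38 = \left(-16560\right) 38 = -629280$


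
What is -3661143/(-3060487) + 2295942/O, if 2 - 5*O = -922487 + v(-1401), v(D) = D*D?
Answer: -15662386111077/1591930675972 ≈ -9.8386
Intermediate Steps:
v(D) = D²
O = -1040312/5 (O = ⅖ - (-922487 + (-1401)²)/5 = ⅖ - (-922487 + 1962801)/5 = ⅖ - ⅕*1040314 = ⅖ - 1040314/5 = -1040312/5 ≈ -2.0806e+5)
-3661143/(-3060487) + 2295942/O = -3661143/(-3060487) + 2295942/(-1040312/5) = -3661143*(-1/3060487) + 2295942*(-5/1040312) = 3661143/3060487 - 5739855/520156 = -15662386111077/1591930675972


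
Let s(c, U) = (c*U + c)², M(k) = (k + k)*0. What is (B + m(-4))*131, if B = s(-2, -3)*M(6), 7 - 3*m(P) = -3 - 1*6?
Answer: 2096/3 ≈ 698.67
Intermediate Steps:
M(k) = 0 (M(k) = (2*k)*0 = 0)
m(P) = 16/3 (m(P) = 7/3 - (-3 - 1*6)/3 = 7/3 - (-3 - 6)/3 = 7/3 - ⅓*(-9) = 7/3 + 3 = 16/3)
s(c, U) = (c + U*c)² (s(c, U) = (U*c + c)² = (c + U*c)²)
B = 0 (B = ((-2)²*(1 - 3)²)*0 = (4*(-2)²)*0 = (4*4)*0 = 16*0 = 0)
(B + m(-4))*131 = (0 + 16/3)*131 = (16/3)*131 = 2096/3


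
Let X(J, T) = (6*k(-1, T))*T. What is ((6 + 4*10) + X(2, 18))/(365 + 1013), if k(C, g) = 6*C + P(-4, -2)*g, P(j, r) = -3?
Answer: -3217/689 ≈ -4.6691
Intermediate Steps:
k(C, g) = -3*g + 6*C (k(C, g) = 6*C - 3*g = -3*g + 6*C)
X(J, T) = T*(-36 - 18*T) (X(J, T) = (6*(-3*T + 6*(-1)))*T = (6*(-3*T - 6))*T = (6*(-6 - 3*T))*T = (-36 - 18*T)*T = T*(-36 - 18*T))
((6 + 4*10) + X(2, 18))/(365 + 1013) = ((6 + 4*10) + 18*18*(-2 - 1*18))/(365 + 1013) = ((6 + 40) + 18*18*(-2 - 18))/1378 = (46 + 18*18*(-20))*(1/1378) = (46 - 6480)*(1/1378) = -6434*1/1378 = -3217/689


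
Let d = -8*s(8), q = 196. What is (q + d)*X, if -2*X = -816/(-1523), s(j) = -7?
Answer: -102816/1523 ≈ -67.509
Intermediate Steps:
d = 56 (d = -8*(-7) = 56)
X = -408/1523 (X = -(-408)/(-1523) = -(-408)*(-1)/1523 = -½*816/1523 = -408/1523 ≈ -0.26789)
(q + d)*X = (196 + 56)*(-408/1523) = 252*(-408/1523) = -102816/1523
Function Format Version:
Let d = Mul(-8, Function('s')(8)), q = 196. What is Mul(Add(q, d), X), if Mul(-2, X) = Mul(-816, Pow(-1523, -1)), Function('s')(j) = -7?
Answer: Rational(-102816, 1523) ≈ -67.509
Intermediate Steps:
d = 56 (d = Mul(-8, -7) = 56)
X = Rational(-408, 1523) (X = Mul(Rational(-1, 2), Mul(-816, Pow(-1523, -1))) = Mul(Rational(-1, 2), Mul(-816, Rational(-1, 1523))) = Mul(Rational(-1, 2), Rational(816, 1523)) = Rational(-408, 1523) ≈ -0.26789)
Mul(Add(q, d), X) = Mul(Add(196, 56), Rational(-408, 1523)) = Mul(252, Rational(-408, 1523)) = Rational(-102816, 1523)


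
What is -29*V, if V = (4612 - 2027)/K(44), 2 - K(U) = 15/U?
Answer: -3298460/73 ≈ -45184.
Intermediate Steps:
K(U) = 2 - 15/U
V = 113740/73 (V = (4612 - 2027)/(2 - 15/44) = 2585/(2 - 15*1/44) = 2585/(2 - 15/44) = 2585/(73/44) = 2585*(44/73) = 113740/73 ≈ 1558.1)
-29*V = -29*113740/73 = -3298460/73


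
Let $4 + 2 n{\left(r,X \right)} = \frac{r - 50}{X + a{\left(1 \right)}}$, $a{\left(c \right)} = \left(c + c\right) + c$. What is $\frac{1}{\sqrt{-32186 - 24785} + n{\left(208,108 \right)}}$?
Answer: $- \frac{15873}{701960140} - \frac{12321 i \sqrt{56971}}{701960140} \approx -2.2612 \cdot 10^{-5} - 0.0041895 i$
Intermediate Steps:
$a{\left(c \right)} = 3 c$ ($a{\left(c \right)} = 2 c + c = 3 c$)
$n{\left(r,X \right)} = -2 + \frac{-50 + r}{2 \left(3 + X\right)}$ ($n{\left(r,X \right)} = -2 + \frac{\left(r - 50\right) \frac{1}{X + 3 \cdot 1}}{2} = -2 + \frac{\left(-50 + r\right) \frac{1}{X + 3}}{2} = -2 + \frac{\left(-50 + r\right) \frac{1}{3 + X}}{2} = -2 + \frac{\frac{1}{3 + X} \left(-50 + r\right)}{2} = -2 + \frac{-50 + r}{2 \left(3 + X\right)}$)
$\frac{1}{\sqrt{-32186 - 24785} + n{\left(208,108 \right)}} = \frac{1}{\sqrt{-32186 - 24785} + \frac{-62 + 208 - 432}{2 \left(3 + 108\right)}} = \frac{1}{\sqrt{-56971} + \frac{-62 + 208 - 432}{2 \cdot 111}} = \frac{1}{i \sqrt{56971} + \frac{1}{2} \cdot \frac{1}{111} \left(-286\right)} = \frac{1}{i \sqrt{56971} - \frac{143}{111}} = \frac{1}{- \frac{143}{111} + i \sqrt{56971}}$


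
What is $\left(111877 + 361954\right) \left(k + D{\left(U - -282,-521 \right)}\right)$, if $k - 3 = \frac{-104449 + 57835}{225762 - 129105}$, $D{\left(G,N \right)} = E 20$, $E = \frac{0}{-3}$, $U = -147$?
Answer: $\frac{1325403341}{1111} \approx 1.193 \cdot 10^{6}$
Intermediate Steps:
$E = 0$ ($E = 0 \left(- \frac{1}{3}\right) = 0$)
$D{\left(G,N \right)} = 0$ ($D{\left(G,N \right)} = 0 \cdot 20 = 0$)
$k = \frac{81119}{32219}$ ($k = 3 + \frac{-104449 + 57835}{225762 - 129105} = 3 - \frac{46614}{96657} = 3 - \frac{15538}{32219} = \frac{81119}{32219} \approx 2.5177$)
$\left(111877 + 361954\right) \left(k + D{\left(U - -282,-521 \right)}\right) = \left(111877 + 361954\right) \left(\frac{81119}{32219} + 0\right) = 473831 \cdot \frac{81119}{32219} = \frac{1325403341}{1111}$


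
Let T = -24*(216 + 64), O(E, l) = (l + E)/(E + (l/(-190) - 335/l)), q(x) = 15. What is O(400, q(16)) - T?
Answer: 57861942/8609 ≈ 6721.1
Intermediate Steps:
O(E, l) = (E + l)/(E - 335/l - l/190) (O(E, l) = (E + l)/(E + (l*(-1/190) - 335/l)) = (E + l)/(E + (-l/190 - 335/l)) = (E + l)/(E + (-335/l - l/190)) = (E + l)/(E - 335/l - l/190))
T = -6720 (T = -24*280 = -6720)
O(400, q(16)) - T = -190*15*(400 + 15)/(63650 + 15² - 190*400*15) - 1*(-6720) = -190*15*415/(63650 + 225 - 1140000) + 6720 = -190*15*415/(-1076125) + 6720 = -190*15*(-1/1076125)*415 + 6720 = 9462/8609 + 6720 = 57861942/8609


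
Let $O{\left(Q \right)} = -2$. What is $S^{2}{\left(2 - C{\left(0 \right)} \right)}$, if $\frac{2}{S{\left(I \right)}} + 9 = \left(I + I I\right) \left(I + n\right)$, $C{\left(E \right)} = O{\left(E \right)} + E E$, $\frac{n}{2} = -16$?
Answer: $\frac{4}{323761} \approx 1.2355 \cdot 10^{-5}$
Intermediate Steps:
$n = -32$ ($n = 2 \left(-16\right) = -32$)
$C{\left(E \right)} = -2 + E^{2}$ ($C{\left(E \right)} = -2 + E E = -2 + E^{2}$)
$S{\left(I \right)} = \frac{2}{-9 + \left(-32 + I\right) \left(I + I^{2}\right)}$ ($S{\left(I \right)} = \frac{2}{-9 + \left(I + I I\right) \left(I - 32\right)} = \frac{2}{-9 + \left(I + I^{2}\right) \left(-32 + I\right)} = \frac{2}{-9 + \left(-32 + I\right) \left(I + I^{2}\right)}$)
$S^{2}{\left(2 - C{\left(0 \right)} \right)} = \left(\frac{2}{-9 + \left(2 - \left(-2 + 0^{2}\right)\right)^{3} - 32 \left(2 - \left(-2 + 0^{2}\right)\right) - 31 \left(2 - \left(-2 + 0^{2}\right)\right)^{2}}\right)^{2} = \left(\frac{2}{-9 + \left(2 - \left(-2 + 0\right)\right)^{3} - 32 \left(2 - \left(-2 + 0\right)\right) - 31 \left(2 - \left(-2 + 0\right)\right)^{2}}\right)^{2} = \left(\frac{2}{-9 + \left(2 - -2\right)^{3} - 32 \left(2 - -2\right) - 31 \left(2 - -2\right)^{2}}\right)^{2} = \left(\frac{2}{-9 + \left(2 + 2\right)^{3} - 32 \left(2 + 2\right) - 31 \left(2 + 2\right)^{2}}\right)^{2} = \left(\frac{2}{-9 + 4^{3} - 128 - 31 \cdot 4^{2}}\right)^{2} = \left(\frac{2}{-9 + 64 - 128 - 496}\right)^{2} = \left(\frac{2}{-569}\right)^{2} = \left(2 \left(- \frac{1}{569}\right)\right)^{2} = \left(- \frac{2}{569}\right)^{2} = \frac{4}{323761}$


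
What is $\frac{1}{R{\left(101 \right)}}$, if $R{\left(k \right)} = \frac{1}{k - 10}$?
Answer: $91$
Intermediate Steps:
$R{\left(k \right)} = \frac{1}{-10 + k}$
$\frac{1}{R{\left(101 \right)}} = \frac{1}{\frac{1}{-10 + 101}} = \frac{1}{\frac{1}{91}} = 91$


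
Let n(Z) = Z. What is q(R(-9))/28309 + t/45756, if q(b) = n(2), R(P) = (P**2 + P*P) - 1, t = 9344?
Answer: 66152702/323826651 ≈ 0.20428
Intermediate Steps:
R(P) = -1 + 2*P**2 (R(P) = (P**2 + P**2) - 1 = 2*P**2 - 1 = -1 + 2*P**2)
q(b) = 2
q(R(-9))/28309 + t/45756 = 2/28309 + 9344/45756 = 2*(1/28309) + 9344*(1/45756) = 2/28309 + 2336/11439 = 66152702/323826651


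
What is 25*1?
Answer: 25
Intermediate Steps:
25*1 = 25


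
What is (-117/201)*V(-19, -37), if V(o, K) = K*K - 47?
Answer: -51558/67 ≈ -769.52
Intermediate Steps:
V(o, K) = -47 + K**2 (V(o, K) = K**2 - 47 = -47 + K**2)
(-117/201)*V(-19, -37) = (-117/201)*(-47 + (-37)**2) = (-117*1/201)*(-47 + 1369) = -39/67*1322 = -51558/67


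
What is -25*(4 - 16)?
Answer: 300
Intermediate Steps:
-25*(4 - 16) = -25*(-12) = 300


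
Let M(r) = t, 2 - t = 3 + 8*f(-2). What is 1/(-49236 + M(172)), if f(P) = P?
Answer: -1/49221 ≈ -2.0317e-5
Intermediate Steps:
t = 15 (t = 2 - (3 + 8*(-2)) = 2 - (3 - 16) = 2 - 1*(-13) = 2 + 13 = 15)
M(r) = 15
1/(-49236 + M(172)) = 1/(-49236 + 15) = 1/(-49221) = -1/49221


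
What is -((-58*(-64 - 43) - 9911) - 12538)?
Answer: 16243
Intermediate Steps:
-((-58*(-64 - 43) - 9911) - 12538) = -((-58*(-107) - 9911) - 12538) = -((6206 - 9911) - 12538) = -(-3705 - 12538) = -1*(-16243) = 16243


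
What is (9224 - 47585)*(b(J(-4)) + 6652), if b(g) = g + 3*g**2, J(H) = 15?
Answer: -281646462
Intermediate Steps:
(9224 - 47585)*(b(J(-4)) + 6652) = (9224 - 47585)*(15*(1 + 3*15) + 6652) = -38361*(15*(1 + 45) + 6652) = -38361*(15*46 + 6652) = -38361*(690 + 6652) = -38361*7342 = -281646462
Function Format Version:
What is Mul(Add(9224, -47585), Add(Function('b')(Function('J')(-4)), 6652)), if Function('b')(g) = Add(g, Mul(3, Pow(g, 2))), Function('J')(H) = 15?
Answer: -281646462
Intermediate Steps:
Mul(Add(9224, -47585), Add(Function('b')(Function('J')(-4)), 6652)) = Mul(Add(9224, -47585), Add(Mul(15, Add(1, Mul(3, 15))), 6652)) = Mul(-38361, Add(Mul(15, Add(1, 45)), 6652)) = Mul(-38361, Add(Mul(15, 46), 6652)) = Mul(-38361, Add(690, 6652)) = Mul(-38361, 7342) = -281646462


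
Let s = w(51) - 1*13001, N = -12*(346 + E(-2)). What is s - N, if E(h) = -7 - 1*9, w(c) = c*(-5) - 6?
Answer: -9302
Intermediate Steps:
w(c) = -6 - 5*c (w(c) = -5*c - 6 = -6 - 5*c)
E(h) = -16 (E(h) = -7 - 9 = -16)
N = -3960 (N = -12*(346 - 16) = -12*330 = -3960)
s = -13262 (s = (-6 - 5*51) - 1*13001 = (-6 - 255) - 13001 = -261 - 13001 = -13262)
s - N = -13262 - 1*(-3960) = -13262 + 3960 = -9302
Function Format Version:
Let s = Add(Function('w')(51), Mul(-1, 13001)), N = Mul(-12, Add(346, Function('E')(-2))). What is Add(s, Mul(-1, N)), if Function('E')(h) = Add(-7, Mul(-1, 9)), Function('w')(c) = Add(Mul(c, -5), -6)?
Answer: -9302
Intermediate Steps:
Function('w')(c) = Add(-6, Mul(-5, c)) (Function('w')(c) = Add(Mul(-5, c), -6) = Add(-6, Mul(-5, c)))
Function('E')(h) = -16 (Function('E')(h) = Add(-7, -9) = -16)
N = -3960 (N = Mul(-12, Add(346, -16)) = Mul(-12, 330) = -3960)
s = -13262 (s = Add(Add(-6, Mul(-5, 51)), Mul(-1, 13001)) = Add(Add(-6, -255), -13001) = Add(-261, -13001) = -13262)
Add(s, Mul(-1, N)) = Add(-13262, Mul(-1, -3960)) = Add(-13262, 3960) = -9302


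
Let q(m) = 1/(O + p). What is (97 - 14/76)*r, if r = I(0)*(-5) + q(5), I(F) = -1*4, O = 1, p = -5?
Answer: 290641/152 ≈ 1912.1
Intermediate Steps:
q(m) = -¼ (q(m) = 1/(1 - 5) = 1/(-4) = -¼)
I(F) = -4
r = 79/4 (r = -4*(-5) - ¼ = 20 - ¼ = 79/4 ≈ 19.750)
(97 - 14/76)*r = (97 - 14/76)*(79/4) = (97 - 14*1/76)*(79/4) = (97 - 7/38)*(79/4) = (3679/38)*(79/4) = 290641/152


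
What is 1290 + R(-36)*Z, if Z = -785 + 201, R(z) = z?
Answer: 22314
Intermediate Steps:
Z = -584
1290 + R(-36)*Z = 1290 - 36*(-584) = 1290 + 21024 = 22314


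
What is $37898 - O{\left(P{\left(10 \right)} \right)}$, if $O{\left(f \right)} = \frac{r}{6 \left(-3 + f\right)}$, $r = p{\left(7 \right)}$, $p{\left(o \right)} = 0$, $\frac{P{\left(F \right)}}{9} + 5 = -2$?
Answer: $37898$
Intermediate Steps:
$P{\left(F \right)} = -63$ ($P{\left(F \right)} = -45 + 9 \left(-2\right) = -45 - 18 = -63$)
$r = 0$
$O{\left(f \right)} = 0$ ($O{\left(f \right)} = \frac{0}{6 \left(-3 + f\right)} = \frac{0}{-18 + 6 f} = 0$)
$37898 - O{\left(P{\left(10 \right)} \right)} = 37898 - 0 = 37898 + 0 = 37898$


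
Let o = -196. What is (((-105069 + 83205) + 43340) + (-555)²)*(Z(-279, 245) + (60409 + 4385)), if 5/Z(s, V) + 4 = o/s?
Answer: 3928250623317/184 ≈ 2.1349e+10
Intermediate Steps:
Z(s, V) = 5/(-4 - 196/s)
(((-105069 + 83205) + 43340) + (-555)²)*(Z(-279, 245) + (60409 + 4385)) = (((-105069 + 83205) + 43340) + (-555)²)*(-5*(-279)/(196 + 4*(-279)) + (60409 + 4385)) = ((-21864 + 43340) + 308025)*(-5*(-279)/(196 - 1116) + 64794) = (21476 + 308025)*(-5*(-279)/(-920) + 64794) = 329501*(-5*(-279)*(-1/920) + 64794) = 329501*(-279/184 + 64794) = 329501*(11921817/184) = 3928250623317/184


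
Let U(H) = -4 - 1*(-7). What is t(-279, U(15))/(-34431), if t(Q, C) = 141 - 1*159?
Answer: 6/11477 ≈ 0.00052278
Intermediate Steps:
U(H) = 3 (U(H) = -4 + 7 = 3)
t(Q, C) = -18 (t(Q, C) = 141 - 159 = -18)
t(-279, U(15))/(-34431) = -18/(-34431) = -18*(-1/34431) = 6/11477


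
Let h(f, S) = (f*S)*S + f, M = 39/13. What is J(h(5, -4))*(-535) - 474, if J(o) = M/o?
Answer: -8379/17 ≈ -492.88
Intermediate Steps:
M = 3 (M = 39*(1/13) = 3)
h(f, S) = f + f*S² (h(f, S) = (S*f)*S + f = f*S² + f = f + f*S²)
J(o) = 3/o
J(h(5, -4))*(-535) - 474 = (3/((5*(1 + (-4)²))))*(-535) - 474 = (3/((5*(1 + 16))))*(-535) - 474 = (3/((5*17)))*(-535) - 474 = (3/85)*(-535) - 474 = -321/17 - 474 = -8379/17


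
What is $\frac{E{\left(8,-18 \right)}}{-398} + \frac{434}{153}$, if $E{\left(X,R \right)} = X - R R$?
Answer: $\frac{110540}{30447} \approx 3.6306$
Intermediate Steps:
$E{\left(X,R \right)} = X - R^{2}$
$\frac{E{\left(8,-18 \right)}}{-398} + \frac{434}{153} = \frac{8 - \left(-18\right)^{2}}{-398} + \frac{434}{153} = \left(8 - 324\right) \left(- \frac{1}{398}\right) + 434 \cdot \frac{1}{153} = \left(8 - 324\right) \left(- \frac{1}{398}\right) + \frac{434}{153} = \left(-316\right) \left(- \frac{1}{398}\right) + \frac{434}{153} = \frac{158}{199} + \frac{434}{153} = \frac{110540}{30447}$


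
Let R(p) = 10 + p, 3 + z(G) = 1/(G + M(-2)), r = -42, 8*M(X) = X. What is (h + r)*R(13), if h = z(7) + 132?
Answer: 54119/27 ≈ 2004.4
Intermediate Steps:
M(X) = X/8
z(G) = -3 + 1/(-1/4 + G) (z(G) = -3 + 1/(G + (1/8)*(-2)) = -3 + 1/(G - 1/4) = -3 + 1/(-1/4 + G))
h = 3487/27 (h = (7 - 12*7)/(-1 + 4*7) + 132 = (7 - 84)/(-1 + 28) + 132 = -77/27 + 132 = 3487/27 ≈ 129.15)
(h + r)*R(13) = (3487/27 - 42)*(10 + 13) = (2353/27)*23 = 54119/27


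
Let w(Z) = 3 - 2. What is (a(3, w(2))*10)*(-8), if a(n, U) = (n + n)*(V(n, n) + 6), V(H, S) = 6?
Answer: -5760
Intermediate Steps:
w(Z) = 1
a(n, U) = 24*n (a(n, U) = (n + n)*(6 + 6) = (2*n)*12 = 24*n)
(a(3, w(2))*10)*(-8) = ((24*3)*10)*(-8) = (72*10)*(-8) = 720*(-8) = -5760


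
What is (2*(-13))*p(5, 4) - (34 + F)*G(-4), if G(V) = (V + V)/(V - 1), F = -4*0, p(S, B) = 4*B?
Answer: -2352/5 ≈ -470.40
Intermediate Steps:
F = 0
G(V) = 2*V/(-1 + V) (G(V) = (2*V)/(-1 + V) = 2*V/(-1 + V))
(2*(-13))*p(5, 4) - (34 + F)*G(-4) = (2*(-13))*(4*4) - (34 + 0)*2*(-4)/(-1 - 4) = -26*16 - 34*2*(-4)/(-5) = -416 - 34*2*(-4)*(-⅕) = -416 - 34*8/5 = -416 - 1*272/5 = -416 - 272/5 = -2352/5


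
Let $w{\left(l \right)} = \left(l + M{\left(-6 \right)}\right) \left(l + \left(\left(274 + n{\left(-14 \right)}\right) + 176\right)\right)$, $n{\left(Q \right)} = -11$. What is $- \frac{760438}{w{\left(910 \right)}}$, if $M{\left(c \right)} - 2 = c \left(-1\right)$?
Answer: $- \frac{380219}{619191} \approx -0.61406$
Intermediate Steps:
$M{\left(c \right)} = 2 - c$ ($M{\left(c \right)} = 2 + c \left(-1\right) = 2 - c$)
$w{\left(l \right)} = \left(8 + l\right) \left(439 + l\right)$ ($w{\left(l \right)} = \left(l + \left(2 - -6\right)\right) \left(l + \left(\left(274 - 11\right) + 176\right)\right) = \left(l + \left(2 + 6\right)\right) \left(l + \left(263 + 176\right)\right) = \left(l + 8\right) \left(l + 439\right) = \left(8 + l\right) \left(439 + l\right)$)
$- \frac{760438}{w{\left(910 \right)}} = - \frac{760438}{3512 + 910^{2} + 447 \cdot 910} = - \frac{760438}{3512 + 828100 + 406770} = - \frac{760438}{1238382} = \left(-760438\right) \frac{1}{1238382} = - \frac{380219}{619191}$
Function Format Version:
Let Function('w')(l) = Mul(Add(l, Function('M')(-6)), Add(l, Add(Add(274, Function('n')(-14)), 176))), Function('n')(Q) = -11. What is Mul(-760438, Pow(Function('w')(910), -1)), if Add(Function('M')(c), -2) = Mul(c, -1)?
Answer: Rational(-380219, 619191) ≈ -0.61406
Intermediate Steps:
Function('M')(c) = Add(2, Mul(-1, c)) (Function('M')(c) = Add(2, Mul(c, -1)) = Add(2, Mul(-1, c)))
Function('w')(l) = Mul(Add(8, l), Add(439, l)) (Function('w')(l) = Mul(Add(l, Add(2, Mul(-1, -6))), Add(l, Add(Add(274, -11), 176))) = Mul(Add(l, Add(2, 6)), Add(l, Add(263, 176))) = Mul(Add(l, 8), Add(l, 439)) = Mul(Add(8, l), Add(439, l)))
Mul(-760438, Pow(Function('w')(910), -1)) = Mul(-760438, Pow(Add(3512, Pow(910, 2), Mul(447, 910)), -1)) = Mul(-760438, Pow(Add(3512, 828100, 406770), -1)) = Mul(-760438, Pow(1238382, -1)) = Mul(-760438, Rational(1, 1238382)) = Rational(-380219, 619191)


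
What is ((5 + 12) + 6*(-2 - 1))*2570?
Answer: -2570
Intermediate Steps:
((5 + 12) + 6*(-2 - 1))*2570 = (17 + 6*(-3))*2570 = (17 - 18)*2570 = -1*2570 = -2570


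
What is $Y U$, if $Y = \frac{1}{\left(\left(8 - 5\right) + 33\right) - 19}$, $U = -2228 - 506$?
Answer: $- \frac{2734}{17} \approx -160.82$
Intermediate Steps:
$U = -2734$ ($U = -2228 - 506 = -2734$)
$Y = \frac{1}{17}$ ($Y = \frac{1}{\left(3 + 33\right) + \left(-54 + 35\right)} = \frac{1}{36 - 19} = \frac{1}{17} \approx 0.058824$)
$Y U = \frac{1}{17} \left(-2734\right) = - \frac{2734}{17}$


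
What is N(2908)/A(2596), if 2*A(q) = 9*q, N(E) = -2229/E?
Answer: -743/11323752 ≈ -6.5614e-5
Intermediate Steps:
A(q) = 9*q/2 (A(q) = (9*q)/2 = 9*q/2)
N(2908)/A(2596) = (-2229/2908)/(((9/2)*2596)) = -2229*1/2908/11682 = -2229/2908*1/11682 = -743/11323752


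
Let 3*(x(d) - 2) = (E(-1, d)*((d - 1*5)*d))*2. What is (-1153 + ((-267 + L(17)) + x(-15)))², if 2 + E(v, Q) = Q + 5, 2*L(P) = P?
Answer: 58049161/4 ≈ 1.4512e+7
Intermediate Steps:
L(P) = P/2
E(v, Q) = 3 + Q (E(v, Q) = -2 + (Q + 5) = -2 + (5 + Q) = 3 + Q)
x(d) = 2 + 2*d*(-5 + d)*(3 + d)/3 (x(d) = 2 + (((3 + d)*((d - 1*5)*d))*2)/3 = 2 + (((3 + d)*((d - 5)*d))*2)/3 = 2 + (((3 + d)*((-5 + d)*d))*2)/3 = 2 + (((3 + d)*(d*(-5 + d)))*2)/3 = 2 + ((d*(-5 + d)*(3 + d))*2)/3 = 2 + (2*d*(-5 + d)*(3 + d))/3 = 2 + 2*d*(-5 + d)*(3 + d)/3)
(-1153 + ((-267 + L(17)) + x(-15)))² = (-1153 + ((-267 + (½)*17) + (2 - 10*(-15) - 4/3*(-15)² + (⅔)*(-15)³)))² = (-1153 + ((-267 + 17/2) + (2 + 150 - 4/3*225 + (⅔)*(-3375))))² = (-1153 + (-517/2 + (2 + 150 - 300 - 2250)))² = (-1153 + (-517/2 - 2398))² = (-1153 - 5313/2)² = (-7619/2)² = 58049161/4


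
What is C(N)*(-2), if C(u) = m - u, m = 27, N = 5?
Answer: -44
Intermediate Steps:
C(u) = 27 - u
C(N)*(-2) = (27 - 1*5)*(-2) = (27 - 5)*(-2) = 22*(-2) = -44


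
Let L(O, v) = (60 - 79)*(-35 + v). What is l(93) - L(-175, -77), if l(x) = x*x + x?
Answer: 6614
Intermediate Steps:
L(O, v) = 665 - 19*v (L(O, v) = -19*(-35 + v) = 665 - 19*v)
l(x) = x + x² (l(x) = x² + x = x + x²)
l(93) - L(-175, -77) = 93*(1 + 93) - (665 - 19*(-77)) = 93*94 - (665 + 1463) = 8742 - 1*2128 = 8742 - 2128 = 6614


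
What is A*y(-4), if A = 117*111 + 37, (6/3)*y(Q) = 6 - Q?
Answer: 65120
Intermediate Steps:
y(Q) = 3 - Q/2 (y(Q) = (6 - Q)/2 = 3 - Q/2)
A = 13024 (A = 12987 + 37 = 13024)
A*y(-4) = 13024*(3 - ½*(-4)) = 13024*(3 + 2) = 13024*5 = 65120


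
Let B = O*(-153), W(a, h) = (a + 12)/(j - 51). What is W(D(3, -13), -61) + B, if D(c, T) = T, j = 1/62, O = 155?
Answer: -74963053/3161 ≈ -23715.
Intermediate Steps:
j = 1/62 ≈ 0.016129
W(a, h) = -744/3161 - 62*a/3161 (W(a, h) = (a + 12)/(1/62 - 51) = (12 + a)/(-3161/62) = (12 + a)*(-62/3161) = -744/3161 - 62*a/3161)
B = -23715 (B = 155*(-153) = -23715)
W(D(3, -13), -61) + B = (-744/3161 - 62/3161*(-13)) - 23715 = (-744/3161 + 806/3161) - 23715 = 62/3161 - 23715 = -74963053/3161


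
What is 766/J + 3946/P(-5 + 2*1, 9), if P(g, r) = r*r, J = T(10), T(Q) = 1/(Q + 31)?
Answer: 2547832/81 ≈ 31455.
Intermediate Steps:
T(Q) = 1/(31 + Q)
J = 1/41 (J = 1/(31 + 10) = 1/41 ≈ 0.024390)
P(g, r) = r²
766/J + 3946/P(-5 + 2*1, 9) = 766/(1/41) + 3946/(9²) = 766*41 + 3946/81 = 31406 + 3946*(1/81) = 31406 + 3946/81 = 2547832/81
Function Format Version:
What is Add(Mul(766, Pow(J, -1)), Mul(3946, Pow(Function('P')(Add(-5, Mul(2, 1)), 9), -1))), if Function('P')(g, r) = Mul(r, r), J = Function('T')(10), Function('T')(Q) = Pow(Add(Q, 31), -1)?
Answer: Rational(2547832, 81) ≈ 31455.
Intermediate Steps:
Function('T')(Q) = Pow(Add(31, Q), -1)
J = Rational(1, 41) (J = Pow(Add(31, 10), -1) = Pow(41, -1) = Rational(1, 41) ≈ 0.024390)
Function('P')(g, r) = Pow(r, 2)
Add(Mul(766, Pow(J, -1)), Mul(3946, Pow(Function('P')(Add(-5, Mul(2, 1)), 9), -1))) = Add(Mul(766, Pow(Rational(1, 41), -1)), Mul(3946, Pow(Pow(9, 2), -1))) = Add(Mul(766, 41), Mul(3946, Pow(81, -1))) = Add(31406, Mul(3946, Rational(1, 81))) = Add(31406, Rational(3946, 81)) = Rational(2547832, 81)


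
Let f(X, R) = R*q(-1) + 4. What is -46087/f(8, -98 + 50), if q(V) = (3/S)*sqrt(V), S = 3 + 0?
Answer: -46087/580 - 138261*I/145 ≈ -79.46 - 953.52*I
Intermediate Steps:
S = 3
q(V) = sqrt(V) (q(V) = (3/3)*sqrt(V) = (3*(1/3))*sqrt(V) = 1*sqrt(V) = sqrt(V))
f(X, R) = 4 + I*R (f(X, R) = R*sqrt(-1) + 4 = R*I + 4 = I*R + 4 = 4 + I*R)
-46087/f(8, -98 + 50) = -46087/(4 + I*(-98 + 50)) = -46087/(4 + I*(-48)) = -46087*(4 + 48*I)/2320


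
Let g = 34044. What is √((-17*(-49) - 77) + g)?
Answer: 20*√87 ≈ 186.55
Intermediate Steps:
√((-17*(-49) - 77) + g) = √((-17*(-49) - 77) + 34044) = √((833 - 77) + 34044) = √(756 + 34044) = √34800 = 20*√87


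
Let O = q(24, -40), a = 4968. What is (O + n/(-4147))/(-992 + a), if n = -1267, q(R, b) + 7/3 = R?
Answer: 68339/12366354 ≈ 0.0055262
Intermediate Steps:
q(R, b) = -7/3 + R
O = 65/3 (O = -7/3 + 24 = 65/3 ≈ 21.667)
(O + n/(-4147))/(-992 + a) = (65/3 - 1267/(-4147))/(-992 + 4968) = (65/3 - 1267*(-1/4147))/3976 = (65/3 + 1267/4147)*(1/3976) = (273356/12441)*(1/3976) = 68339/12366354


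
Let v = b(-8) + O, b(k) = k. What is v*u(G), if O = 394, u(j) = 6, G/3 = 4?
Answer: 2316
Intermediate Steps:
G = 12 (G = 3*4 = 12)
v = 386 (v = -8 + 394 = 386)
v*u(G) = 386*6 = 2316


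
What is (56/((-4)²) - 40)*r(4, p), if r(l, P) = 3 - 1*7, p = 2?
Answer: 146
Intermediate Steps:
r(l, P) = -4 (r(l, P) = 3 - 7 = -4)
(56/((-4)²) - 40)*r(4, p) = (56/((-4)²) - 40)*(-4) = (56/16 - 40)*(-4) = (56*(1/16) - 40)*(-4) = (7/2 - 40)*(-4) = -73/2*(-4) = 146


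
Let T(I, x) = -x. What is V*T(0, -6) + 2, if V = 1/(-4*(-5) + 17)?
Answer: 80/37 ≈ 2.1622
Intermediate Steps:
V = 1/37 (V = 1/(20 + 17) = 1/37 ≈ 0.027027)
V*T(0, -6) + 2 = (-1*(-6))/37 + 2 = (1/37)*6 + 2 = 6/37 + 2 = 80/37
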